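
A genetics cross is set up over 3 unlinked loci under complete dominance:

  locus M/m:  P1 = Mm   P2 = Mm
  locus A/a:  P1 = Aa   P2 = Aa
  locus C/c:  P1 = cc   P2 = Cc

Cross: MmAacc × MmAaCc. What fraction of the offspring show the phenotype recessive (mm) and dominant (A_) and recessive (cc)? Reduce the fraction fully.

MmAacc gametes: MAc×2, Mac×2, mAc×2, mac×2
MmAaCc gametes: MAC×1, MAc×1, MaC×1, Mac×1, mAC×1, mAc×1, maC×1, mac×1
MmAacc×MmAaCc grid (8·8=64): MMAACc=2 MMAAcc=2 MMAaCc=4 MMAacc=4 MMaaCc=2 MMaacc=2 MmAACc=4 MmAAcc=4 MmAaCc=8 MmAacc=8 MmaaCc=4 Mmaacc=4 mmAACc=2 mmAAcc=2 mmAaCc=4 mmAacc=4 mmaaCc=2 mmaacc=2
mm A_ cc hits 6/64; gcd=2; 6÷2/64÷2 = 3/32

P(mm A_ cc) = 3/32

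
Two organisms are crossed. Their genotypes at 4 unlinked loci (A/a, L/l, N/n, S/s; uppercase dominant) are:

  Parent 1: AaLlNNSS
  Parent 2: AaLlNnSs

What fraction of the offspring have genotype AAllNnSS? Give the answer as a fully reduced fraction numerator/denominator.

P(AAllNnSS) = 1/64

AaLlNNSS gametes: ALNS×4, AlNS×4, aLNS×4, alNS×4
AaLlNnSs gametes: ALNS×1, ALNs×1, ALnS×1, ALns×1, AlNS×1, AlNs×1, AlnS×1, Alns×1, aLNS×1, aLNs×1, aLnS×1, aLns×1, alNS×1, alNs×1, alnS×1, alns×1
AaLlNNSS×AaLlNnSs grid (16·16=256): AALLNNSS=4 AALLNNSs=4 AALLNnSS=4 AALLNnSs=4 AALlNNSS=8 AALlNNSs=8 AALlNnSS=8 AALlNnSs=8 AAllNNSS=4 AAllNNSs=4 AAllNnSS=4 AAllNnSs=4 AaLLNNSS=8 AaLLNNSs=8 AaLLNnSS=8 AaLLNnSs=8 AaLlNNSS=16 AaLlNNSs=16 AaLlNnSS=16 AaLlNnSs=16 AallNNSS=8 AallNNSs=8 AallNnSS=8 AallNnSs=8 aaLLNNSS=4 aaLLNNSs=4 aaLLNnSS=4 aaLLNnSs=4 aaLlNNSS=8 aaLlNNSs=8 aaLlNnSS=8 aaLlNnSs=8 aallNNSS=4 aallNNSs=4 aallNnSS=4 aallNnSs=4
AAllNnSS hits 4/256; gcd=4; 4÷4/256÷4 = 1/64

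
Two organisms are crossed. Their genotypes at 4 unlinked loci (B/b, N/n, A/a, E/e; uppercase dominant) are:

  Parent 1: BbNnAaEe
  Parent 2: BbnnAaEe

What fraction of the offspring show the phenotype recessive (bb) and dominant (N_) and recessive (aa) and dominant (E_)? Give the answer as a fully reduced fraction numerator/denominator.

P(bb N_ aa E_) = 3/128

BbNnAaEe gametes: BNAE×1, BNAe×1, BNaE×1, BNae×1, BnAE×1, BnAe×1, BnaE×1, Bnae×1, bNAE×1, bNAe×1, bNaE×1, bNae×1, bnAE×1, bnAe×1, bnaE×1, bnae×1
BbnnAaEe gametes: BnAE×2, BnAe×2, BnaE×2, Bnae×2, bnAE×2, bnAe×2, bnaE×2, bnae×2
BbNnAaEe×BbnnAaEe grid (16·16=256): BBNnAAEE=2 BBNnAAEe=4 BBNnAAee=2 BBNnAaEE=4 BBNnAaEe=8 BBNnAaee=4 BBNnaaEE=2 BBNnaaEe=4 BBNnaaee=2 BBnnAAEE=2 BBnnAAEe=4 BBnnAAee=2 BBnnAaEE=4 BBnnAaEe=8 BBnnAaee=4 BBnnaaEE=2 BBnnaaEe=4 BBnnaaee=2 BbNnAAEE=4 BbNnAAEe=8 BbNnAAee=4 BbNnAaEE=8 BbNnAaEe=16 BbNnAaee=8 BbNnaaEE=4 BbNnaaEe=8 BbNnaaee=4 BbnnAAEE=4 BbnnAAEe=8 BbnnAAee=4 BbnnAaEE=8 BbnnAaEe=16 BbnnAaee=8 BbnnaaEE=4 BbnnaaEe=8 Bbnnaaee=4 bbNnAAEE=2 bbNnAAEe=4 bbNnAAee=2 bbNnAaEE=4 bbNnAaEe=8 bbNnAaee=4 bbNnaaEE=2 bbNnaaEe=4 bbNnaaee=2 bbnnAAEE=2 bbnnAAEe=4 bbnnAAee=2 bbnnAaEE=4 bbnnAaEe=8 bbnnAaee=4 bbnnaaEE=2 bbnnaaEe=4 bbnnaaee=2
bb N_ aa E_ hits 6/256; gcd=2; 6÷2/256÷2 = 3/128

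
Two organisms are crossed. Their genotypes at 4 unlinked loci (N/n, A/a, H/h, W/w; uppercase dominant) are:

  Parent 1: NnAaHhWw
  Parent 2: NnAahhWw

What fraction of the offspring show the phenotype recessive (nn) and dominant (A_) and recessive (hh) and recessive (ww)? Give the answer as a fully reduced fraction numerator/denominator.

NnAaHhWw gametes: NAHW×1, NAHw×1, NAhW×1, NAhw×1, NaHW×1, NaHw×1, NahW×1, Nahw×1, nAHW×1, nAHw×1, nAhW×1, nAhw×1, naHW×1, naHw×1, nahW×1, nahw×1
NnAahhWw gametes: NAhW×2, NAhw×2, NahW×2, Nahw×2, nAhW×2, nAhw×2, nahW×2, nahw×2
NnAaHhWw×NnAahhWw grid (16·16=256): NNAAHhWW=2 NNAAHhWw=4 NNAAHhww=2 NNAAhhWW=2 NNAAhhWw=4 NNAAhhww=2 NNAaHhWW=4 NNAaHhWw=8 NNAaHhww=4 NNAahhWW=4 NNAahhWw=8 NNAahhww=4 NNaaHhWW=2 NNaaHhWw=4 NNaaHhww=2 NNaahhWW=2 NNaahhWw=4 NNaahhww=2 NnAAHhWW=4 NnAAHhWw=8 NnAAHhww=4 NnAAhhWW=4 NnAAhhWw=8 NnAAhhww=4 NnAaHhWW=8 NnAaHhWw=16 NnAaHhww=8 NnAahhWW=8 NnAahhWw=16 NnAahhww=8 NnaaHhWW=4 NnaaHhWw=8 NnaaHhww=4 NnaahhWW=4 NnaahhWw=8 Nnaahhww=4 nnAAHhWW=2 nnAAHhWw=4 nnAAHhww=2 nnAAhhWW=2 nnAAhhWw=4 nnAAhhww=2 nnAaHhWW=4 nnAaHhWw=8 nnAaHhww=4 nnAahhWW=4 nnAahhWw=8 nnAahhww=4 nnaaHhWW=2 nnaaHhWw=4 nnaaHhww=2 nnaahhWW=2 nnaahhWw=4 nnaahhww=2
nn A_ hh ww hits 6/256; gcd=2; 6÷2/256÷2 = 3/128

P(nn A_ hh ww) = 3/128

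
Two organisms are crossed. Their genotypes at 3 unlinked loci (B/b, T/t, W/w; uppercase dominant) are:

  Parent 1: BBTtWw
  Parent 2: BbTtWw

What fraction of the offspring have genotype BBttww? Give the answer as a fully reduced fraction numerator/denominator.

BBTtWw gametes: BTW×2, BTw×2, BtW×2, Btw×2
BbTtWw gametes: BTW×1, BTw×1, BtW×1, Btw×1, bTW×1, bTw×1, btW×1, btw×1
BBTtWw×BbTtWw grid (8·8=64): BBTTWW=2 BBTTWw=4 BBTTww=2 BBTtWW=4 BBTtWw=8 BBTtww=4 BBttWW=2 BBttWw=4 BBttww=2 BbTTWW=2 BbTTWw=4 BbTTww=2 BbTtWW=4 BbTtWw=8 BbTtww=4 BbttWW=2 BbttWw=4 Bbttww=2
BBttww hits 2/64; gcd=2; 2÷2/64÷2 = 1/32

P(BBttww) = 1/32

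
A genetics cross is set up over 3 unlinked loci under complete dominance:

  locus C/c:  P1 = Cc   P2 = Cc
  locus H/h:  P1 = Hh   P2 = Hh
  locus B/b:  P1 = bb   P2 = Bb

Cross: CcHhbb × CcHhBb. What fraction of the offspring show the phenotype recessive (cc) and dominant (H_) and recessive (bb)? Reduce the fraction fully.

P(cc H_ bb) = 3/32

CcHhbb gametes: CHb×2, Chb×2, cHb×2, chb×2
CcHhBb gametes: CHB×1, CHb×1, ChB×1, Chb×1, cHB×1, cHb×1, chB×1, chb×1
CcHhbb×CcHhBb grid (8·8=64): CCHHBb=2 CCHHbb=2 CCHhBb=4 CCHhbb=4 CChhBb=2 CChhbb=2 CcHHBb=4 CcHHbb=4 CcHhBb=8 CcHhbb=8 CchhBb=4 Cchhbb=4 ccHHBb=2 ccHHbb=2 ccHhBb=4 ccHhbb=4 cchhBb=2 cchhbb=2
cc H_ bb hits 6/64; gcd=2; 6÷2/64÷2 = 3/32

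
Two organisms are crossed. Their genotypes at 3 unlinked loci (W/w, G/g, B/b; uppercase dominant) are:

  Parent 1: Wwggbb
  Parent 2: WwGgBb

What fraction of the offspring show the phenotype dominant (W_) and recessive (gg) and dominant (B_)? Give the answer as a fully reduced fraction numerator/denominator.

P(W_ gg B_) = 3/16

Wwggbb gametes: Wgb×4, wgb×4
WwGgBb gametes: WGB×1, WGb×1, WgB×1, Wgb×1, wGB×1, wGb×1, wgB×1, wgb×1
Wwggbb×WwGgBb grid (8·8=64): WWGgBb=4 WWGgbb=4 WWggBb=4 WWggbb=4 WwGgBb=8 WwGgbb=8 WwggBb=8 Wwggbb=8 wwGgBb=4 wwGgbb=4 wwggBb=4 wwggbb=4
W_ gg B_ hits 12/64; gcd=4; 12÷4/64÷4 = 3/16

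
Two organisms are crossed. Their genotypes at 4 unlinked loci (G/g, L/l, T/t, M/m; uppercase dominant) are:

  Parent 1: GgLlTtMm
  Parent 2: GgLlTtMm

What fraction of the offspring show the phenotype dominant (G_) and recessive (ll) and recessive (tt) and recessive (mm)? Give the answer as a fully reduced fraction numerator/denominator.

P(G_ ll tt mm) = 3/256

GgLlTtMm gametes: GLTM×1, GLTm×1, GLtM×1, GLtm×1, GlTM×1, GlTm×1, GltM×1, Gltm×1, gLTM×1, gLTm×1, gLtM×1, gLtm×1, glTM×1, glTm×1, gltM×1, gltm×1
GgLlTtMm gametes: GLTM×1, GLTm×1, GLtM×1, GLtm×1, GlTM×1, GlTm×1, GltM×1, Gltm×1, gLTM×1, gLTm×1, gLtM×1, gLtm×1, glTM×1, glTm×1, gltM×1, gltm×1
GgLlTtMm×GgLlTtMm grid (16·16=256): GGLLTTMM=1 GGLLTTMm=2 GGLLTTmm=1 GGLLTtMM=2 GGLLTtMm=4 GGLLTtmm=2 GGLLttMM=1 GGLLttMm=2 GGLLttmm=1 GGLlTTMM=2 GGLlTTMm=4 GGLlTTmm=2 GGLlTtMM=4 GGLlTtMm=8 GGLlTtmm=4 GGLlttMM=2 GGLlttMm=4 GGLlttmm=2 GGllTTMM=1 GGllTTMm=2 GGllTTmm=1 GGllTtMM=2 GGllTtMm=4 GGllTtmm=2 GGllttMM=1 GGllttMm=2 GGllttmm=1 GgLLTTMM=2 GgLLTTMm=4 GgLLTTmm=2 GgLLTtMM=4 GgLLTtMm=8 GgLLTtmm=4 GgLLttMM=2 GgLLttMm=4 GgLLttmm=2 GgLlTTMM=4 GgLlTTMm=8 GgLlTTmm=4 GgLlTtMM=8 GgLlTtMm=16 GgLlTtmm=8 GgLlttMM=4 GgLlttMm=8 GgLlttmm=4 GgllTTMM=2 GgllTTMm=4 GgllTTmm=2 GgllTtMM=4 GgllTtMm=8 GgllTtmm=4 GgllttMM=2 GgllttMm=4 Ggllttmm=2 ggLLTTMM=1 ggLLTTMm=2 ggLLTTmm=1 ggLLTtMM=2 ggLLTtMm=4 ggLLTtmm=2 ggLLttMM=1 ggLLttMm=2 ggLLttmm=1 ggLlTTMM=2 ggLlTTMm=4 ggLlTTmm=2 ggLlTtMM=4 ggLlTtMm=8 ggLlTtmm=4 ggLlttMM=2 ggLlttMm=4 ggLlttmm=2 ggllTTMM=1 ggllTTMm=2 ggllTTmm=1 ggllTtMM=2 ggllTtMm=4 ggllTtmm=2 ggllttMM=1 ggllttMm=2 ggllttmm=1
G_ ll tt mm hits 3/256; gcd=1; 3÷1/256÷1 = 3/256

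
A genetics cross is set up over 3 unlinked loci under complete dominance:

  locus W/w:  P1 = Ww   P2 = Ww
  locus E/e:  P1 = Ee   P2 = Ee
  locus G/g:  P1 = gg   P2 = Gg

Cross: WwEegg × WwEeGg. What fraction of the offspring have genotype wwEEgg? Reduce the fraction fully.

WwEegg gametes: WEg×2, Weg×2, wEg×2, weg×2
WwEeGg gametes: WEG×1, WEg×1, WeG×1, Weg×1, wEG×1, wEg×1, weG×1, weg×1
WwEegg×WwEeGg grid (8·8=64): WWEEGg=2 WWEEgg=2 WWEeGg=4 WWEegg=4 WWeeGg=2 WWeegg=2 WwEEGg=4 WwEEgg=4 WwEeGg=8 WwEegg=8 WweeGg=4 Wweegg=4 wwEEGg=2 wwEEgg=2 wwEeGg=4 wwEegg=4 wweeGg=2 wweegg=2
wwEEgg hits 2/64; gcd=2; 2÷2/64÷2 = 1/32

P(wwEEgg) = 1/32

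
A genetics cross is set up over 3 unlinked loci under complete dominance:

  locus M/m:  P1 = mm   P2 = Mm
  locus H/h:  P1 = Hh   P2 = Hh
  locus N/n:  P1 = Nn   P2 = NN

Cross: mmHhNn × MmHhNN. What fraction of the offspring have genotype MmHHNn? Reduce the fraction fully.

mmHhNn gametes: mHN×2, mHn×2, mhN×2, mhn×2
MmHhNN gametes: MHN×2, MhN×2, mHN×2, mhN×2
mmHhNn×MmHhNN grid (8·8=64): MmHHNN=4 MmHHNn=4 MmHhNN=8 MmHhNn=8 MmhhNN=4 MmhhNn=4 mmHHNN=4 mmHHNn=4 mmHhNN=8 mmHhNn=8 mmhhNN=4 mmhhNn=4
MmHHNn hits 4/64; gcd=4; 4÷4/64÷4 = 1/16

P(MmHHNn) = 1/16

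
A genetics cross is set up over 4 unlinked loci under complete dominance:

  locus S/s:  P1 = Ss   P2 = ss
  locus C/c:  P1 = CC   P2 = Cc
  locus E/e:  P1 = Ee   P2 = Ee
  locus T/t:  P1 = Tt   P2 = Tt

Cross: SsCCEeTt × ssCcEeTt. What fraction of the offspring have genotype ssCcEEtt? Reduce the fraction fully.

SsCCEeTt gametes: SCET×2, SCEt×2, SCeT×2, SCet×2, sCET×2, sCEt×2, sCeT×2, sCet×2
ssCcEeTt gametes: sCET×2, sCEt×2, sCeT×2, sCet×2, scET×2, scEt×2, sceT×2, scet×2
SsCCEeTt×ssCcEeTt grid (16·16=256): SsCCEETT=4 SsCCEETt=8 SsCCEEtt=4 SsCCEeTT=8 SsCCEeTt=16 SsCCEett=8 SsCCeeTT=4 SsCCeeTt=8 SsCCeett=4 SsCcEETT=4 SsCcEETt=8 SsCcEEtt=4 SsCcEeTT=8 SsCcEeTt=16 SsCcEett=8 SsCceeTT=4 SsCceeTt=8 SsCceett=4 ssCCEETT=4 ssCCEETt=8 ssCCEEtt=4 ssCCEeTT=8 ssCCEeTt=16 ssCCEett=8 ssCCeeTT=4 ssCCeeTt=8 ssCCeett=4 ssCcEETT=4 ssCcEETt=8 ssCcEEtt=4 ssCcEeTT=8 ssCcEeTt=16 ssCcEett=8 ssCceeTT=4 ssCceeTt=8 ssCceett=4
ssCcEEtt hits 4/256; gcd=4; 4÷4/256÷4 = 1/64

P(ssCcEEtt) = 1/64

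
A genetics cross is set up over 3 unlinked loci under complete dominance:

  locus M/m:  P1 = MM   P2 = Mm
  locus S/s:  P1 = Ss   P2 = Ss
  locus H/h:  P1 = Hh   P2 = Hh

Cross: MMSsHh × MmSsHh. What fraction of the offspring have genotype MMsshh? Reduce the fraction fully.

MMSsHh gametes: MSH×2, MSh×2, MsH×2, Msh×2
MmSsHh gametes: MSH×1, MSh×1, MsH×1, Msh×1, mSH×1, mSh×1, msH×1, msh×1
MMSsHh×MmSsHh grid (8·8=64): MMSSHH=2 MMSSHh=4 MMSShh=2 MMSsHH=4 MMSsHh=8 MMSshh=4 MMssHH=2 MMssHh=4 MMsshh=2 MmSSHH=2 MmSSHh=4 MmSShh=2 MmSsHH=4 MmSsHh=8 MmSshh=4 MmssHH=2 MmssHh=4 Mmsshh=2
MMsshh hits 2/64; gcd=2; 2÷2/64÷2 = 1/32

P(MMsshh) = 1/32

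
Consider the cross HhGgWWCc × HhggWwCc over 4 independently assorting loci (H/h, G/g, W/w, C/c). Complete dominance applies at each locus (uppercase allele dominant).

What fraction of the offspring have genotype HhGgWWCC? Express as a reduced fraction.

P(HhGgWWCC) = 1/32

HhGgWWCc gametes: HGWC×2, HGWc×2, HgWC×2, HgWc×2, hGWC×2, hGWc×2, hgWC×2, hgWc×2
HhggWwCc gametes: HgWC×2, HgWc×2, HgwC×2, Hgwc×2, hgWC×2, hgWc×2, hgwC×2, hgwc×2
HhGgWWCc×HhggWwCc grid (16·16=256): HHGgWWCC=4 HHGgWWCc=8 HHGgWWcc=4 HHGgWwCC=4 HHGgWwCc=8 HHGgWwcc=4 HHggWWCC=4 HHggWWCc=8 HHggWWcc=4 HHggWwCC=4 HHggWwCc=8 HHggWwcc=4 HhGgWWCC=8 HhGgWWCc=16 HhGgWWcc=8 HhGgWwCC=8 HhGgWwCc=16 HhGgWwcc=8 HhggWWCC=8 HhggWWCc=16 HhggWWcc=8 HhggWwCC=8 HhggWwCc=16 HhggWwcc=8 hhGgWWCC=4 hhGgWWCc=8 hhGgWWcc=4 hhGgWwCC=4 hhGgWwCc=8 hhGgWwcc=4 hhggWWCC=4 hhggWWCc=8 hhggWWcc=4 hhggWwCC=4 hhggWwCc=8 hhggWwcc=4
HhGgWWCC hits 8/256; gcd=8; 8÷8/256÷8 = 1/32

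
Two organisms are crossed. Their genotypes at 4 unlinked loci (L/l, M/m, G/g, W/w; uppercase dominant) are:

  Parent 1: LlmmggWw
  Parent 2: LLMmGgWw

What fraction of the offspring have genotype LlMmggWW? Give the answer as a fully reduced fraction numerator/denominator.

LlmmggWw gametes: LmgW×4, Lmgw×4, lmgW×4, lmgw×4
LLMmGgWw gametes: LMGW×2, LMGw×2, LMgW×2, LMgw×2, LmGW×2, LmGw×2, LmgW×2, Lmgw×2
LlmmggWw×LLMmGgWw grid (16·16=256): LLMmGgWW=8 LLMmGgWw=16 LLMmGgww=8 LLMmggWW=8 LLMmggWw=16 LLMmggww=8 LLmmGgWW=8 LLmmGgWw=16 LLmmGgww=8 LLmmggWW=8 LLmmggWw=16 LLmmggww=8 LlMmGgWW=8 LlMmGgWw=16 LlMmGgww=8 LlMmggWW=8 LlMmggWw=16 LlMmggww=8 LlmmGgWW=8 LlmmGgWw=16 LlmmGgww=8 LlmmggWW=8 LlmmggWw=16 Llmmggww=8
LlMmggWW hits 8/256; gcd=8; 8÷8/256÷8 = 1/32

P(LlMmggWW) = 1/32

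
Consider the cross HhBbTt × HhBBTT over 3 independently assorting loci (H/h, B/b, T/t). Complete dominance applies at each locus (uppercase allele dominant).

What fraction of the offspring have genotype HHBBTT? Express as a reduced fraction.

P(HHBBTT) = 1/16

HhBbTt gametes: HBT×1, HBt×1, HbT×1, Hbt×1, hBT×1, hBt×1, hbT×1, hbt×1
HhBBTT gametes: HBT×4, hBT×4
HhBbTt×HhBBTT grid (8·8=64): HHBBTT=4 HHBBTt=4 HHBbTT=4 HHBbTt=4 HhBBTT=8 HhBBTt=8 HhBbTT=8 HhBbTt=8 hhBBTT=4 hhBBTt=4 hhBbTT=4 hhBbTt=4
HHBBTT hits 4/64; gcd=4; 4÷4/64÷4 = 1/16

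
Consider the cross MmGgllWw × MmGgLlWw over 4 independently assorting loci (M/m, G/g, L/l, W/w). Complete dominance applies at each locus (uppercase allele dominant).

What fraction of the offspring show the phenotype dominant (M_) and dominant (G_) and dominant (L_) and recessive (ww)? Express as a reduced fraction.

MmGgllWw gametes: MGlW×2, MGlw×2, MglW×2, Mglw×2, mGlW×2, mGlw×2, mglW×2, mglw×2
MmGgLlWw gametes: MGLW×1, MGLw×1, MGlW×1, MGlw×1, MgLW×1, MgLw×1, MglW×1, Mglw×1, mGLW×1, mGLw×1, mGlW×1, mGlw×1, mgLW×1, mgLw×1, mglW×1, mglw×1
MmGgllWw×MmGgLlWw grid (16·16=256): MMGGLlWW=2 MMGGLlWw=4 MMGGLlww=2 MMGGllWW=2 MMGGllWw=4 MMGGllww=2 MMGgLlWW=4 MMGgLlWw=8 MMGgLlww=4 MMGgllWW=4 MMGgllWw=8 MMGgllww=4 MMggLlWW=2 MMggLlWw=4 MMggLlww=2 MMggllWW=2 MMggllWw=4 MMggllww=2 MmGGLlWW=4 MmGGLlWw=8 MmGGLlww=4 MmGGllWW=4 MmGGllWw=8 MmGGllww=4 MmGgLlWW=8 MmGgLlWw=16 MmGgLlww=8 MmGgllWW=8 MmGgllWw=16 MmGgllww=8 MmggLlWW=4 MmggLlWw=8 MmggLlww=4 MmggllWW=4 MmggllWw=8 Mmggllww=4 mmGGLlWW=2 mmGGLlWw=4 mmGGLlww=2 mmGGllWW=2 mmGGllWw=4 mmGGllww=2 mmGgLlWW=4 mmGgLlWw=8 mmGgLlww=4 mmGgllWW=4 mmGgllWw=8 mmGgllww=4 mmggLlWW=2 mmggLlWw=4 mmggLlww=2 mmggllWW=2 mmggllWw=4 mmggllww=2
M_ G_ L_ ww hits 18/256; gcd=2; 18÷2/256÷2 = 9/128

P(M_ G_ L_ ww) = 9/128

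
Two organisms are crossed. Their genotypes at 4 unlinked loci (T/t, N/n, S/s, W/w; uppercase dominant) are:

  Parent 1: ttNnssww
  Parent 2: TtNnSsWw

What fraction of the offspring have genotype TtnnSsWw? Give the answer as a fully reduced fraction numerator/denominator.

ttNnssww gametes: tNsw×8, tnsw×8
TtNnSsWw gametes: TNSW×1, TNSw×1, TNsW×1, TNsw×1, TnSW×1, TnSw×1, TnsW×1, Tnsw×1, tNSW×1, tNSw×1, tNsW×1, tNsw×1, tnSW×1, tnSw×1, tnsW×1, tnsw×1
ttNnssww×TtNnSsWw grid (16·16=256): TtNNSsWw=8 TtNNSsww=8 TtNNssWw=8 TtNNssww=8 TtNnSsWw=16 TtNnSsww=16 TtNnssWw=16 TtNnssww=16 TtnnSsWw=8 TtnnSsww=8 TtnnssWw=8 Ttnnssww=8 ttNNSsWw=8 ttNNSsww=8 ttNNssWw=8 ttNNssww=8 ttNnSsWw=16 ttNnSsww=16 ttNnssWw=16 ttNnssww=16 ttnnSsWw=8 ttnnSsww=8 ttnnssWw=8 ttnnssww=8
TtnnSsWw hits 8/256; gcd=8; 8÷8/256÷8 = 1/32

P(TtnnSsWw) = 1/32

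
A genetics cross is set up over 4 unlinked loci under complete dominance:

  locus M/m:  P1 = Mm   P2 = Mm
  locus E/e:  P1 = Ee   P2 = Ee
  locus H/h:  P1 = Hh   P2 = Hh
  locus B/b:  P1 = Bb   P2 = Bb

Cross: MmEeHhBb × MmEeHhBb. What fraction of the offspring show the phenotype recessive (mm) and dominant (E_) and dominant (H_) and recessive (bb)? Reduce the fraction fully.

MmEeHhBb gametes: MEHB×1, MEHb×1, MEhB×1, MEhb×1, MeHB×1, MeHb×1, MehB×1, Mehb×1, mEHB×1, mEHb×1, mEhB×1, mEhb×1, meHB×1, meHb×1, mehB×1, mehb×1
MmEeHhBb gametes: MEHB×1, MEHb×1, MEhB×1, MEhb×1, MeHB×1, MeHb×1, MehB×1, Mehb×1, mEHB×1, mEHb×1, mEhB×1, mEhb×1, meHB×1, meHb×1, mehB×1, mehb×1
MmEeHhBb×MmEeHhBb grid (16·16=256): MMEEHHBB=1 MMEEHHBb=2 MMEEHHbb=1 MMEEHhBB=2 MMEEHhBb=4 MMEEHhbb=2 MMEEhhBB=1 MMEEhhBb=2 MMEEhhbb=1 MMEeHHBB=2 MMEeHHBb=4 MMEeHHbb=2 MMEeHhBB=4 MMEeHhBb=8 MMEeHhbb=4 MMEehhBB=2 MMEehhBb=4 MMEehhbb=2 MMeeHHBB=1 MMeeHHBb=2 MMeeHHbb=1 MMeeHhBB=2 MMeeHhBb=4 MMeeHhbb=2 MMeehhBB=1 MMeehhBb=2 MMeehhbb=1 MmEEHHBB=2 MmEEHHBb=4 MmEEHHbb=2 MmEEHhBB=4 MmEEHhBb=8 MmEEHhbb=4 MmEEhhBB=2 MmEEhhBb=4 MmEEhhbb=2 MmEeHHBB=4 MmEeHHBb=8 MmEeHHbb=4 MmEeHhBB=8 MmEeHhBb=16 MmEeHhbb=8 MmEehhBB=4 MmEehhBb=8 MmEehhbb=4 MmeeHHBB=2 MmeeHHBb=4 MmeeHHbb=2 MmeeHhBB=4 MmeeHhBb=8 MmeeHhbb=4 MmeehhBB=2 MmeehhBb=4 Mmeehhbb=2 mmEEHHBB=1 mmEEHHBb=2 mmEEHHbb=1 mmEEHhBB=2 mmEEHhBb=4 mmEEHhbb=2 mmEEhhBB=1 mmEEhhBb=2 mmEEhhbb=1 mmEeHHBB=2 mmEeHHBb=4 mmEeHHbb=2 mmEeHhBB=4 mmEeHhBb=8 mmEeHhbb=4 mmEehhBB=2 mmEehhBb=4 mmEehhbb=2 mmeeHHBB=1 mmeeHHBb=2 mmeeHHbb=1 mmeeHhBB=2 mmeeHhBb=4 mmeeHhbb=2 mmeehhBB=1 mmeehhBb=2 mmeehhbb=1
mm E_ H_ bb hits 9/256; gcd=1; 9÷1/256÷1 = 9/256

P(mm E_ H_ bb) = 9/256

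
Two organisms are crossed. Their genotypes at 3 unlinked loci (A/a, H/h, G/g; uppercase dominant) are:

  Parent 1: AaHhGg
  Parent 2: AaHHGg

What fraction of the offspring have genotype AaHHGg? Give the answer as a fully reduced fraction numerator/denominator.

AaHhGg gametes: AHG×1, AHg×1, AhG×1, Ahg×1, aHG×1, aHg×1, ahG×1, ahg×1
AaHHGg gametes: AHG×2, AHg×2, aHG×2, aHg×2
AaHhGg×AaHHGg grid (8·8=64): AAHHGG=2 AAHHGg=4 AAHHgg=2 AAHhGG=2 AAHhGg=4 AAHhgg=2 AaHHGG=4 AaHHGg=8 AaHHgg=4 AaHhGG=4 AaHhGg=8 AaHhgg=4 aaHHGG=2 aaHHGg=4 aaHHgg=2 aaHhGG=2 aaHhGg=4 aaHhgg=2
AaHHGg hits 8/64; gcd=8; 8÷8/64÷8 = 1/8

P(AaHHGg) = 1/8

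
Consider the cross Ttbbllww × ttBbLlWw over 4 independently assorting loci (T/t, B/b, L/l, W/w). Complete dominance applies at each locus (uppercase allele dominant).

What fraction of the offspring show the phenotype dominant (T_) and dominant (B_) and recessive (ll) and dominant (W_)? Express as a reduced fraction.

Ttbbllww gametes: Tblw×8, tblw×8
ttBbLlWw gametes: tBLW×2, tBLw×2, tBlW×2, tBlw×2, tbLW×2, tbLw×2, tblW×2, tblw×2
Ttbbllww×ttBbLlWw grid (16·16=256): TtBbLlWw=16 TtBbLlww=16 TtBbllWw=16 TtBbllww=16 TtbbLlWw=16 TtbbLlww=16 TtbbllWw=16 Ttbbllww=16 ttBbLlWw=16 ttBbLlww=16 ttBbllWw=16 ttBbllww=16 ttbbLlWw=16 ttbbLlww=16 ttbbllWw=16 ttbbllww=16
T_ B_ ll W_ hits 16/256; gcd=16; 16÷16/256÷16 = 1/16

P(T_ B_ ll W_) = 1/16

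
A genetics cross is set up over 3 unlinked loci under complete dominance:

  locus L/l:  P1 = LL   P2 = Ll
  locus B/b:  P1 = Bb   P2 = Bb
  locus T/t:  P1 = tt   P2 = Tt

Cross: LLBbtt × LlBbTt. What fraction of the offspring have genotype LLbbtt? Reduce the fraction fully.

P(LLbbtt) = 1/16

LLBbtt gametes: LBt×4, Lbt×4
LlBbTt gametes: LBT×1, LBt×1, LbT×1, Lbt×1, lBT×1, lBt×1, lbT×1, lbt×1
LLBbtt×LlBbTt grid (8·8=64): LLBBTt=4 LLBBtt=4 LLBbTt=8 LLBbtt=8 LLbbTt=4 LLbbtt=4 LlBBTt=4 LlBBtt=4 LlBbTt=8 LlBbtt=8 LlbbTt=4 Llbbtt=4
LLbbtt hits 4/64; gcd=4; 4÷4/64÷4 = 1/16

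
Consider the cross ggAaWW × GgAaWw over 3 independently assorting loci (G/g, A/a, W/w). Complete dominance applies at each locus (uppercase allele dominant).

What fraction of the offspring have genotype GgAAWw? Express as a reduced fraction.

ggAaWW gametes: gAW×4, gaW×4
GgAaWw gametes: GAW×1, GAw×1, GaW×1, Gaw×1, gAW×1, gAw×1, gaW×1, gaw×1
ggAaWW×GgAaWw grid (8·8=64): GgAAWW=4 GgAAWw=4 GgAaWW=8 GgAaWw=8 GgaaWW=4 GgaaWw=4 ggAAWW=4 ggAAWw=4 ggAaWW=8 ggAaWw=8 ggaaWW=4 ggaaWw=4
GgAAWw hits 4/64; gcd=4; 4÷4/64÷4 = 1/16

P(GgAAWw) = 1/16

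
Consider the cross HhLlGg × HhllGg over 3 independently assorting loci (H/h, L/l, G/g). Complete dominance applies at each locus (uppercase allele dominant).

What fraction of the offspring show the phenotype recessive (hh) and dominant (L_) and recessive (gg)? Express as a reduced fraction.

HhLlGg gametes: HLG×1, HLg×1, HlG×1, Hlg×1, hLG×1, hLg×1, hlG×1, hlg×1
HhllGg gametes: HlG×2, Hlg×2, hlG×2, hlg×2
HhLlGg×HhllGg grid (8·8=64): HHLlGG=2 HHLlGg=4 HHLlgg=2 HHllGG=2 HHllGg=4 HHllgg=2 HhLlGG=4 HhLlGg=8 HhLlgg=4 HhllGG=4 HhllGg=8 Hhllgg=4 hhLlGG=2 hhLlGg=4 hhLlgg=2 hhllGG=2 hhllGg=4 hhllgg=2
hh L_ gg hits 2/64; gcd=2; 2÷2/64÷2 = 1/32

P(hh L_ gg) = 1/32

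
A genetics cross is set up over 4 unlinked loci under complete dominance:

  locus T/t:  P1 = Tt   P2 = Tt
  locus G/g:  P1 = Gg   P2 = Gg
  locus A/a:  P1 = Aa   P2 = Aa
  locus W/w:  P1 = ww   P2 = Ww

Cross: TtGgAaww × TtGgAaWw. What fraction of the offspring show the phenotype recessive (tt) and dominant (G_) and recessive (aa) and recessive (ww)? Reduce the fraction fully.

TtGgAaww gametes: TGAw×2, TGaw×2, TgAw×2, Tgaw×2, tGAw×2, tGaw×2, tgAw×2, tgaw×2
TtGgAaWw gametes: TGAW×1, TGAw×1, TGaW×1, TGaw×1, TgAW×1, TgAw×1, TgaW×1, Tgaw×1, tGAW×1, tGAw×1, tGaW×1, tGaw×1, tgAW×1, tgAw×1, tgaW×1, tgaw×1
TtGgAaww×TtGgAaWw grid (16·16=256): TTGGAAWw=2 TTGGAAww=2 TTGGAaWw=4 TTGGAaww=4 TTGGaaWw=2 TTGGaaww=2 TTGgAAWw=4 TTGgAAww=4 TTGgAaWw=8 TTGgAaww=8 TTGgaaWw=4 TTGgaaww=4 TTggAAWw=2 TTggAAww=2 TTggAaWw=4 TTggAaww=4 TTggaaWw=2 TTggaaww=2 TtGGAAWw=4 TtGGAAww=4 TtGGAaWw=8 TtGGAaww=8 TtGGaaWw=4 TtGGaaww=4 TtGgAAWw=8 TtGgAAww=8 TtGgAaWw=16 TtGgAaww=16 TtGgaaWw=8 TtGgaaww=8 TtggAAWw=4 TtggAAww=4 TtggAaWw=8 TtggAaww=8 TtggaaWw=4 Ttggaaww=4 ttGGAAWw=2 ttGGAAww=2 ttGGAaWw=4 ttGGAaww=4 ttGGaaWw=2 ttGGaaww=2 ttGgAAWw=4 ttGgAAww=4 ttGgAaWw=8 ttGgAaww=8 ttGgaaWw=4 ttGgaaww=4 ttggAAWw=2 ttggAAww=2 ttggAaWw=4 ttggAaww=4 ttggaaWw=2 ttggaaww=2
tt G_ aa ww hits 6/256; gcd=2; 6÷2/256÷2 = 3/128

P(tt G_ aa ww) = 3/128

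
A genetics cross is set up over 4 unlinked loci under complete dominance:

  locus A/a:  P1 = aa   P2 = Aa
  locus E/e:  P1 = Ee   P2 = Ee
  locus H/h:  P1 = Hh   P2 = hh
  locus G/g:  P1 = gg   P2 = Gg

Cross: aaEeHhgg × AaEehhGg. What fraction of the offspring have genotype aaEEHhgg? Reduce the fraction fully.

aaEeHhgg gametes: aEHg×4, aEhg×4, aeHg×4, aehg×4
AaEehhGg gametes: AEhG×2, AEhg×2, AehG×2, Aehg×2, aEhG×2, aEhg×2, aehG×2, aehg×2
aaEeHhgg×AaEehhGg grid (16·16=256): AaEEHhGg=8 AaEEHhgg=8 AaEEhhGg=8 AaEEhhgg=8 AaEeHhGg=16 AaEeHhgg=16 AaEehhGg=16 AaEehhgg=16 AaeeHhGg=8 AaeeHhgg=8 AaeehhGg=8 Aaeehhgg=8 aaEEHhGg=8 aaEEHhgg=8 aaEEhhGg=8 aaEEhhgg=8 aaEeHhGg=16 aaEeHhgg=16 aaEehhGg=16 aaEehhgg=16 aaeeHhGg=8 aaeeHhgg=8 aaeehhGg=8 aaeehhgg=8
aaEEHhgg hits 8/256; gcd=8; 8÷8/256÷8 = 1/32

P(aaEEHhgg) = 1/32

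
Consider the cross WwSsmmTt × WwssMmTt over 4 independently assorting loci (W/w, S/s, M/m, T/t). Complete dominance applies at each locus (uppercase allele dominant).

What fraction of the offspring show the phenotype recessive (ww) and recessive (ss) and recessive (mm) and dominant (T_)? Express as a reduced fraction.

P(ww ss mm T_) = 3/64

WwSsmmTt gametes: WSmT×2, WSmt×2, WsmT×2, Wsmt×2, wSmT×2, wSmt×2, wsmT×2, wsmt×2
WwssMmTt gametes: WsMT×2, WsMt×2, WsmT×2, Wsmt×2, wsMT×2, wsMt×2, wsmT×2, wsmt×2
WwSsmmTt×WwssMmTt grid (16·16=256): WWSsMmTT=4 WWSsMmTt=8 WWSsMmtt=4 WWSsmmTT=4 WWSsmmTt=8 WWSsmmtt=4 WWssMmTT=4 WWssMmTt=8 WWssMmtt=4 WWssmmTT=4 WWssmmTt=8 WWssmmtt=4 WwSsMmTT=8 WwSsMmTt=16 WwSsMmtt=8 WwSsmmTT=8 WwSsmmTt=16 WwSsmmtt=8 WwssMmTT=8 WwssMmTt=16 WwssMmtt=8 WwssmmTT=8 WwssmmTt=16 Wwssmmtt=8 wwSsMmTT=4 wwSsMmTt=8 wwSsMmtt=4 wwSsmmTT=4 wwSsmmTt=8 wwSsmmtt=4 wwssMmTT=4 wwssMmTt=8 wwssMmtt=4 wwssmmTT=4 wwssmmTt=8 wwssmmtt=4
ww ss mm T_ hits 12/256; gcd=4; 12÷4/256÷4 = 3/64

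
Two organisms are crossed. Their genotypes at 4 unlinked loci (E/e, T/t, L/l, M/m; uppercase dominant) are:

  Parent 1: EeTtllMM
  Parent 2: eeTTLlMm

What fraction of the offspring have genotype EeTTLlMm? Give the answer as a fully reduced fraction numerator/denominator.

EeTtllMM gametes: ETlM×4, EtlM×4, eTlM×4, etlM×4
eeTTLlMm gametes: eTLM×4, eTLm×4, eTlM×4, eTlm×4
EeTtllMM×eeTTLlMm grid (16·16=256): EeTTLlMM=16 EeTTLlMm=16 EeTTllMM=16 EeTTllMm=16 EeTtLlMM=16 EeTtLlMm=16 EeTtllMM=16 EeTtllMm=16 eeTTLlMM=16 eeTTLlMm=16 eeTTllMM=16 eeTTllMm=16 eeTtLlMM=16 eeTtLlMm=16 eeTtllMM=16 eeTtllMm=16
EeTTLlMm hits 16/256; gcd=16; 16÷16/256÷16 = 1/16

P(EeTTLlMm) = 1/16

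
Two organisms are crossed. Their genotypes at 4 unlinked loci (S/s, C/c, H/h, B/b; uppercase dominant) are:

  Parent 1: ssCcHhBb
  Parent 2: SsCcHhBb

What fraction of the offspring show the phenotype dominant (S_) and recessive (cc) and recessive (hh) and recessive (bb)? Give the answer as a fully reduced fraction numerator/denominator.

P(S_ cc hh bb) = 1/128

ssCcHhBb gametes: sCHB×2, sCHb×2, sChB×2, sChb×2, scHB×2, scHb×2, schB×2, schb×2
SsCcHhBb gametes: SCHB×1, SCHb×1, SChB×1, SChb×1, ScHB×1, ScHb×1, SchB×1, Schb×1, sCHB×1, sCHb×1, sChB×1, sChb×1, scHB×1, scHb×1, schB×1, schb×1
ssCcHhBb×SsCcHhBb grid (16·16=256): SsCCHHBB=2 SsCCHHBb=4 SsCCHHbb=2 SsCCHhBB=4 SsCCHhBb=8 SsCCHhbb=4 SsCChhBB=2 SsCChhBb=4 SsCChhbb=2 SsCcHHBB=4 SsCcHHBb=8 SsCcHHbb=4 SsCcHhBB=8 SsCcHhBb=16 SsCcHhbb=8 SsCchhBB=4 SsCchhBb=8 SsCchhbb=4 SsccHHBB=2 SsccHHBb=4 SsccHHbb=2 SsccHhBB=4 SsccHhBb=8 SsccHhbb=4 SscchhBB=2 SscchhBb=4 Sscchhbb=2 ssCCHHBB=2 ssCCHHBb=4 ssCCHHbb=2 ssCCHhBB=4 ssCCHhBb=8 ssCCHhbb=4 ssCChhBB=2 ssCChhBb=4 ssCChhbb=2 ssCcHHBB=4 ssCcHHBb=8 ssCcHHbb=4 ssCcHhBB=8 ssCcHhBb=16 ssCcHhbb=8 ssCchhBB=4 ssCchhBb=8 ssCchhbb=4 ssccHHBB=2 ssccHHBb=4 ssccHHbb=2 ssccHhBB=4 ssccHhBb=8 ssccHhbb=4 sscchhBB=2 sscchhBb=4 sscchhbb=2
S_ cc hh bb hits 2/256; gcd=2; 2÷2/256÷2 = 1/128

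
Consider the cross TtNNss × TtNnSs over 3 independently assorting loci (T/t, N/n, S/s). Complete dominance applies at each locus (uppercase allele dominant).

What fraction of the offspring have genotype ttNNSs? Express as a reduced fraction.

P(ttNNSs) = 1/16

TtNNss gametes: TNs×4, tNs×4
TtNnSs gametes: TNS×1, TNs×1, TnS×1, Tns×1, tNS×1, tNs×1, tnS×1, tns×1
TtNNss×TtNnSs grid (8·8=64): TTNNSs=4 TTNNss=4 TTNnSs=4 TTNnss=4 TtNNSs=8 TtNNss=8 TtNnSs=8 TtNnss=8 ttNNSs=4 ttNNss=4 ttNnSs=4 ttNnss=4
ttNNSs hits 4/64; gcd=4; 4÷4/64÷4 = 1/16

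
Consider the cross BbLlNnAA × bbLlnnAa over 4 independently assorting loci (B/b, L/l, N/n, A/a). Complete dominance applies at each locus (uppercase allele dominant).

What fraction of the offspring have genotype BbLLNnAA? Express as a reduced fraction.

BbLlNnAA gametes: BLNA×2, BLnA×2, BlNA×2, BlnA×2, bLNA×2, bLnA×2, blNA×2, blnA×2
bbLlnnAa gametes: bLnA×4, bLna×4, blnA×4, blna×4
BbLlNnAA×bbLlnnAa grid (16·16=256): BbLLNnAA=8 BbLLNnAa=8 BbLLnnAA=8 BbLLnnAa=8 BbLlNnAA=16 BbLlNnAa=16 BbLlnnAA=16 BbLlnnAa=16 BbllNnAA=8 BbllNnAa=8 BbllnnAA=8 BbllnnAa=8 bbLLNnAA=8 bbLLNnAa=8 bbLLnnAA=8 bbLLnnAa=8 bbLlNnAA=16 bbLlNnAa=16 bbLlnnAA=16 bbLlnnAa=16 bbllNnAA=8 bbllNnAa=8 bbllnnAA=8 bbllnnAa=8
BbLLNnAA hits 8/256; gcd=8; 8÷8/256÷8 = 1/32

P(BbLLNnAA) = 1/32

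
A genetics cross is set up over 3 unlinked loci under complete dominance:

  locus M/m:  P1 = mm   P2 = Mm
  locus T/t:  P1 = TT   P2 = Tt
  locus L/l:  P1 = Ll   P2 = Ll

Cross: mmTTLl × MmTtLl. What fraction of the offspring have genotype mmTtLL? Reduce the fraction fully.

P(mmTtLL) = 1/16

mmTTLl gametes: mTL×4, mTl×4
MmTtLl gametes: MTL×1, MTl×1, MtL×1, Mtl×1, mTL×1, mTl×1, mtL×1, mtl×1
mmTTLl×MmTtLl grid (8·8=64): MmTTLL=4 MmTTLl=8 MmTTll=4 MmTtLL=4 MmTtLl=8 MmTtll=4 mmTTLL=4 mmTTLl=8 mmTTll=4 mmTtLL=4 mmTtLl=8 mmTtll=4
mmTtLL hits 4/64; gcd=4; 4÷4/64÷4 = 1/16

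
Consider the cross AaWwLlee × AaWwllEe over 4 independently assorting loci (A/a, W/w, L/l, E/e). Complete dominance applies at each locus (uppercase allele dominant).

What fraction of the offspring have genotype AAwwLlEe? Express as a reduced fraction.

AaWwLlee gametes: AWLe×2, AWle×2, AwLe×2, Awle×2, aWLe×2, aWle×2, awLe×2, awle×2
AaWwllEe gametes: AWlE×2, AWle×2, AwlE×2, Awle×2, aWlE×2, aWle×2, awlE×2, awle×2
AaWwLlee×AaWwllEe grid (16·16=256): AAWWLlEe=4 AAWWLlee=4 AAWWllEe=4 AAWWllee=4 AAWwLlEe=8 AAWwLlee=8 AAWwllEe=8 AAWwllee=8 AAwwLlEe=4 AAwwLlee=4 AAwwllEe=4 AAwwllee=4 AaWWLlEe=8 AaWWLlee=8 AaWWllEe=8 AaWWllee=8 AaWwLlEe=16 AaWwLlee=16 AaWwllEe=16 AaWwllee=16 AawwLlEe=8 AawwLlee=8 AawwllEe=8 Aawwllee=8 aaWWLlEe=4 aaWWLlee=4 aaWWllEe=4 aaWWllee=4 aaWwLlEe=8 aaWwLlee=8 aaWwllEe=8 aaWwllee=8 aawwLlEe=4 aawwLlee=4 aawwllEe=4 aawwllee=4
AAwwLlEe hits 4/256; gcd=4; 4÷4/256÷4 = 1/64

P(AAwwLlEe) = 1/64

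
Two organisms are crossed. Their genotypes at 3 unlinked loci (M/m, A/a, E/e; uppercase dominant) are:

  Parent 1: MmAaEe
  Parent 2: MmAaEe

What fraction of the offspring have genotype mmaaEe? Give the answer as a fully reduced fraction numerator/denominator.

MmAaEe gametes: MAE×1, MAe×1, MaE×1, Mae×1, mAE×1, mAe×1, maE×1, mae×1
MmAaEe gametes: MAE×1, MAe×1, MaE×1, Mae×1, mAE×1, mAe×1, maE×1, mae×1
MmAaEe×MmAaEe grid (8·8=64): MMAAEE=1 MMAAEe=2 MMAAee=1 MMAaEE=2 MMAaEe=4 MMAaee=2 MMaaEE=1 MMaaEe=2 MMaaee=1 MmAAEE=2 MmAAEe=4 MmAAee=2 MmAaEE=4 MmAaEe=8 MmAaee=4 MmaaEE=2 MmaaEe=4 Mmaaee=2 mmAAEE=1 mmAAEe=2 mmAAee=1 mmAaEE=2 mmAaEe=4 mmAaee=2 mmaaEE=1 mmaaEe=2 mmaaee=1
mmaaEe hits 2/64; gcd=2; 2÷2/64÷2 = 1/32

P(mmaaEe) = 1/32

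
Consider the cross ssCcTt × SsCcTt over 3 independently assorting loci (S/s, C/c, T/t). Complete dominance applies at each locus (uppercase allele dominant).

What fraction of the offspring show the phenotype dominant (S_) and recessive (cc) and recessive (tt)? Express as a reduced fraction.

ssCcTt gametes: sCT×2, sCt×2, scT×2, sct×2
SsCcTt gametes: SCT×1, SCt×1, ScT×1, Sct×1, sCT×1, sCt×1, scT×1, sct×1
ssCcTt×SsCcTt grid (8·8=64): SsCCTT=2 SsCCTt=4 SsCCtt=2 SsCcTT=4 SsCcTt=8 SsCctt=4 SsccTT=2 SsccTt=4 Sscctt=2 ssCCTT=2 ssCCTt=4 ssCCtt=2 ssCcTT=4 ssCcTt=8 ssCctt=4 ssccTT=2 ssccTt=4 sscctt=2
S_ cc tt hits 2/64; gcd=2; 2÷2/64÷2 = 1/32

P(S_ cc tt) = 1/32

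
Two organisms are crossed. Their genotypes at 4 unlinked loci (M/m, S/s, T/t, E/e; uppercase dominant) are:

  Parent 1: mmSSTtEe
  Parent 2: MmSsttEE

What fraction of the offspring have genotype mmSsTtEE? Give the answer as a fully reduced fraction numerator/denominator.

mmSSTtEe gametes: mSTE×4, mSTe×4, mStE×4, mSte×4
MmSsttEE gametes: MStE×4, MstE×4, mStE×4, mstE×4
mmSSTtEe×MmSsttEE grid (16·16=256): MmSSTtEE=16 MmSSTtEe=16 MmSSttEE=16 MmSSttEe=16 MmSsTtEE=16 MmSsTtEe=16 MmSsttEE=16 MmSsttEe=16 mmSSTtEE=16 mmSSTtEe=16 mmSSttEE=16 mmSSttEe=16 mmSsTtEE=16 mmSsTtEe=16 mmSsttEE=16 mmSsttEe=16
mmSsTtEE hits 16/256; gcd=16; 16÷16/256÷16 = 1/16

P(mmSsTtEE) = 1/16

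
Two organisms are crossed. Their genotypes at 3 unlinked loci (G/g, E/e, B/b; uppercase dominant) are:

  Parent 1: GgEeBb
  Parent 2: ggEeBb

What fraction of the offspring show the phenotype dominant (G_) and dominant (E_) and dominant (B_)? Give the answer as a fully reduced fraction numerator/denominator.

P(G_ E_ B_) = 9/32

GgEeBb gametes: GEB×1, GEb×1, GeB×1, Geb×1, gEB×1, gEb×1, geB×1, geb×1
ggEeBb gametes: gEB×2, gEb×2, geB×2, geb×2
GgEeBb×ggEeBb grid (8·8=64): GgEEBB=2 GgEEBb=4 GgEEbb=2 GgEeBB=4 GgEeBb=8 GgEebb=4 GgeeBB=2 GgeeBb=4 Ggeebb=2 ggEEBB=2 ggEEBb=4 ggEEbb=2 ggEeBB=4 ggEeBb=8 ggEebb=4 ggeeBB=2 ggeeBb=4 ggeebb=2
G_ E_ B_ hits 18/64; gcd=2; 18÷2/64÷2 = 9/32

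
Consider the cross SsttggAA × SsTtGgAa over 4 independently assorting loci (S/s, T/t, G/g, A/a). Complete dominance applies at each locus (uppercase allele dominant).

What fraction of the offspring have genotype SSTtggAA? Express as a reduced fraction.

P(SSTtggAA) = 1/32

SsttggAA gametes: StgA×8, stgA×8
SsTtGgAa gametes: STGA×1, STGa×1, STgA×1, STga×1, StGA×1, StGa×1, StgA×1, Stga×1, sTGA×1, sTGa×1, sTgA×1, sTga×1, stGA×1, stGa×1, stgA×1, stga×1
SsttggAA×SsTtGgAa grid (16·16=256): SSTtGgAA=8 SSTtGgAa=8 SSTtggAA=8 SSTtggAa=8 SSttGgAA=8 SSttGgAa=8 SSttggAA=8 SSttggAa=8 SsTtGgAA=16 SsTtGgAa=16 SsTtggAA=16 SsTtggAa=16 SsttGgAA=16 SsttGgAa=16 SsttggAA=16 SsttggAa=16 ssTtGgAA=8 ssTtGgAa=8 ssTtggAA=8 ssTtggAa=8 ssttGgAA=8 ssttGgAa=8 ssttggAA=8 ssttggAa=8
SSTtggAA hits 8/256; gcd=8; 8÷8/256÷8 = 1/32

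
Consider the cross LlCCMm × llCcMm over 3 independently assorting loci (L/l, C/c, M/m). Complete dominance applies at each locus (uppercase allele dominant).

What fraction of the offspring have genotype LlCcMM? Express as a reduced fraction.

LlCCMm gametes: LCM×2, LCm×2, lCM×2, lCm×2
llCcMm gametes: lCM×2, lCm×2, lcM×2, lcm×2
LlCCMm×llCcMm grid (8·8=64): LlCCMM=4 LlCCMm=8 LlCCmm=4 LlCcMM=4 LlCcMm=8 LlCcmm=4 llCCMM=4 llCCMm=8 llCCmm=4 llCcMM=4 llCcMm=8 llCcmm=4
LlCcMM hits 4/64; gcd=4; 4÷4/64÷4 = 1/16

P(LlCcMM) = 1/16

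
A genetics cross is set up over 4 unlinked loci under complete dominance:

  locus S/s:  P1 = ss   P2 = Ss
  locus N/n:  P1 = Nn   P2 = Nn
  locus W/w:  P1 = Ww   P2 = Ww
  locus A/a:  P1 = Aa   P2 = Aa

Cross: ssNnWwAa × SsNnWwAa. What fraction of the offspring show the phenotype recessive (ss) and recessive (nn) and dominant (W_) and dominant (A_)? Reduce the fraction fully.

ssNnWwAa gametes: sNWA×2, sNWa×2, sNwA×2, sNwa×2, snWA×2, snWa×2, snwA×2, snwa×2
SsNnWwAa gametes: SNWA×1, SNWa×1, SNwA×1, SNwa×1, SnWA×1, SnWa×1, SnwA×1, Snwa×1, sNWA×1, sNWa×1, sNwA×1, sNwa×1, snWA×1, snWa×1, snwA×1, snwa×1
ssNnWwAa×SsNnWwAa grid (16·16=256): SsNNWWAA=2 SsNNWWAa=4 SsNNWWaa=2 SsNNWwAA=4 SsNNWwAa=8 SsNNWwaa=4 SsNNwwAA=2 SsNNwwAa=4 SsNNwwaa=2 SsNnWWAA=4 SsNnWWAa=8 SsNnWWaa=4 SsNnWwAA=8 SsNnWwAa=16 SsNnWwaa=8 SsNnwwAA=4 SsNnwwAa=8 SsNnwwaa=4 SsnnWWAA=2 SsnnWWAa=4 SsnnWWaa=2 SsnnWwAA=4 SsnnWwAa=8 SsnnWwaa=4 SsnnwwAA=2 SsnnwwAa=4 Ssnnwwaa=2 ssNNWWAA=2 ssNNWWAa=4 ssNNWWaa=2 ssNNWwAA=4 ssNNWwAa=8 ssNNWwaa=4 ssNNwwAA=2 ssNNwwAa=4 ssNNwwaa=2 ssNnWWAA=4 ssNnWWAa=8 ssNnWWaa=4 ssNnWwAA=8 ssNnWwAa=16 ssNnWwaa=8 ssNnwwAA=4 ssNnwwAa=8 ssNnwwaa=4 ssnnWWAA=2 ssnnWWAa=4 ssnnWWaa=2 ssnnWwAA=4 ssnnWwAa=8 ssnnWwaa=4 ssnnwwAA=2 ssnnwwAa=4 ssnnwwaa=2
ss nn W_ A_ hits 18/256; gcd=2; 18÷2/256÷2 = 9/128

P(ss nn W_ A_) = 9/128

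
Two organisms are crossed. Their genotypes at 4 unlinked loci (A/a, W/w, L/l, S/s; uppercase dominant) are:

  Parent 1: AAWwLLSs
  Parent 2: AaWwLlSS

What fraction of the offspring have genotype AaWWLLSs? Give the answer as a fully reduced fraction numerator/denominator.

P(AaWWLLSs) = 1/32

AAWwLLSs gametes: AWLS×4, AWLs×4, AwLS×4, AwLs×4
AaWwLlSS gametes: AWLS×2, AWlS×2, AwLS×2, AwlS×2, aWLS×2, aWlS×2, awLS×2, awlS×2
AAWwLLSs×AaWwLlSS grid (16·16=256): AAWWLLSS=8 AAWWLLSs=8 AAWWLlSS=8 AAWWLlSs=8 AAWwLLSS=16 AAWwLLSs=16 AAWwLlSS=16 AAWwLlSs=16 AAwwLLSS=8 AAwwLLSs=8 AAwwLlSS=8 AAwwLlSs=8 AaWWLLSS=8 AaWWLLSs=8 AaWWLlSS=8 AaWWLlSs=8 AaWwLLSS=16 AaWwLLSs=16 AaWwLlSS=16 AaWwLlSs=16 AawwLLSS=8 AawwLLSs=8 AawwLlSS=8 AawwLlSs=8
AaWWLLSs hits 8/256; gcd=8; 8÷8/256÷8 = 1/32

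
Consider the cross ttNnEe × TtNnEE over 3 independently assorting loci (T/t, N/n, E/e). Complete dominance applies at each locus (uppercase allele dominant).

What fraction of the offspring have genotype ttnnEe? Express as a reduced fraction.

ttNnEe gametes: tNE×2, tNe×2, tnE×2, tne×2
TtNnEE gametes: TNE×2, TnE×2, tNE×2, tnE×2
ttNnEe×TtNnEE grid (8·8=64): TtNNEE=4 TtNNEe=4 TtNnEE=8 TtNnEe=8 TtnnEE=4 TtnnEe=4 ttNNEE=4 ttNNEe=4 ttNnEE=8 ttNnEe=8 ttnnEE=4 ttnnEe=4
ttnnEe hits 4/64; gcd=4; 4÷4/64÷4 = 1/16

P(ttnnEe) = 1/16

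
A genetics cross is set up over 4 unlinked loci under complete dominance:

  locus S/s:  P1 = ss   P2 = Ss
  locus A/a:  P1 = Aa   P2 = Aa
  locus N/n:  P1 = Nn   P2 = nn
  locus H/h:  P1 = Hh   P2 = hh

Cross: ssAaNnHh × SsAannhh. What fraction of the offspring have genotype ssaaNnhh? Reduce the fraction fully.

P(ssaaNnhh) = 1/32

ssAaNnHh gametes: sANH×2, sANh×2, sAnH×2, sAnh×2, saNH×2, saNh×2, sanH×2, sanh×2
SsAannhh gametes: SAnh×4, Sanh×4, sAnh×4, sanh×4
ssAaNnHh×SsAannhh grid (16·16=256): SsAANnHh=8 SsAANnhh=8 SsAAnnHh=8 SsAAnnhh=8 SsAaNnHh=16 SsAaNnhh=16 SsAannHh=16 SsAannhh=16 SsaaNnHh=8 SsaaNnhh=8 SsaannHh=8 Ssaannhh=8 ssAANnHh=8 ssAANnhh=8 ssAAnnHh=8 ssAAnnhh=8 ssAaNnHh=16 ssAaNnhh=16 ssAannHh=16 ssAannhh=16 ssaaNnHh=8 ssaaNnhh=8 ssaannHh=8 ssaannhh=8
ssaaNnhh hits 8/256; gcd=8; 8÷8/256÷8 = 1/32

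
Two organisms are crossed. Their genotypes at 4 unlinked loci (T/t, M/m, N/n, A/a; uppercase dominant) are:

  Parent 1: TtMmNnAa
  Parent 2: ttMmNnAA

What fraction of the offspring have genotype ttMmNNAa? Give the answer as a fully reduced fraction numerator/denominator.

TtMmNnAa gametes: TMNA×1, TMNa×1, TMnA×1, TMna×1, TmNA×1, TmNa×1, TmnA×1, Tmna×1, tMNA×1, tMNa×1, tMnA×1, tMna×1, tmNA×1, tmNa×1, tmnA×1, tmna×1
ttMmNnAA gametes: tMNA×4, tMnA×4, tmNA×4, tmnA×4
TtMmNnAa×ttMmNnAA grid (16·16=256): TtMMNNAA=4 TtMMNNAa=4 TtMMNnAA=8 TtMMNnAa=8 TtMMnnAA=4 TtMMnnAa=4 TtMmNNAA=8 TtMmNNAa=8 TtMmNnAA=16 TtMmNnAa=16 TtMmnnAA=8 TtMmnnAa=8 TtmmNNAA=4 TtmmNNAa=4 TtmmNnAA=8 TtmmNnAa=8 TtmmnnAA=4 TtmmnnAa=4 ttMMNNAA=4 ttMMNNAa=4 ttMMNnAA=8 ttMMNnAa=8 ttMMnnAA=4 ttMMnnAa=4 ttMmNNAA=8 ttMmNNAa=8 ttMmNnAA=16 ttMmNnAa=16 ttMmnnAA=8 ttMmnnAa=8 ttmmNNAA=4 ttmmNNAa=4 ttmmNnAA=8 ttmmNnAa=8 ttmmnnAA=4 ttmmnnAa=4
ttMmNNAa hits 8/256; gcd=8; 8÷8/256÷8 = 1/32

P(ttMmNNAa) = 1/32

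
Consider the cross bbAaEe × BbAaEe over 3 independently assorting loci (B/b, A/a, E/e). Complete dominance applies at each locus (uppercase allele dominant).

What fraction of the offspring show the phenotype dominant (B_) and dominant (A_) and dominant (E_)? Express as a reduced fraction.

bbAaEe gametes: bAE×2, bAe×2, baE×2, bae×2
BbAaEe gametes: BAE×1, BAe×1, BaE×1, Bae×1, bAE×1, bAe×1, baE×1, bae×1
bbAaEe×BbAaEe grid (8·8=64): BbAAEE=2 BbAAEe=4 BbAAee=2 BbAaEE=4 BbAaEe=8 BbAaee=4 BbaaEE=2 BbaaEe=4 Bbaaee=2 bbAAEE=2 bbAAEe=4 bbAAee=2 bbAaEE=4 bbAaEe=8 bbAaee=4 bbaaEE=2 bbaaEe=4 bbaaee=2
B_ A_ E_ hits 18/64; gcd=2; 18÷2/64÷2 = 9/32

P(B_ A_ E_) = 9/32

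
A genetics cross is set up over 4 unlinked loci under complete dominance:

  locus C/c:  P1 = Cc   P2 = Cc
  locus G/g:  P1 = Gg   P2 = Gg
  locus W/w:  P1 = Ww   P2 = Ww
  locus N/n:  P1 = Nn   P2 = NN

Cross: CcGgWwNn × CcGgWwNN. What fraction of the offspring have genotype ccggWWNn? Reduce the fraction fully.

CcGgWwNn gametes: CGWN×1, CGWn×1, CGwN×1, CGwn×1, CgWN×1, CgWn×1, CgwN×1, Cgwn×1, cGWN×1, cGWn×1, cGwN×1, cGwn×1, cgWN×1, cgWn×1, cgwN×1, cgwn×1
CcGgWwNN gametes: CGWN×2, CGwN×2, CgWN×2, CgwN×2, cGWN×2, cGwN×2, cgWN×2, cgwN×2
CcGgWwNn×CcGgWwNN grid (16·16=256): CCGGWWNN=2 CCGGWWNn=2 CCGGWwNN=4 CCGGWwNn=4 CCGGwwNN=2 CCGGwwNn=2 CCGgWWNN=4 CCGgWWNn=4 CCGgWwNN=8 CCGgWwNn=8 CCGgwwNN=4 CCGgwwNn=4 CCggWWNN=2 CCggWWNn=2 CCggWwNN=4 CCggWwNn=4 CCggwwNN=2 CCggwwNn=2 CcGGWWNN=4 CcGGWWNn=4 CcGGWwNN=8 CcGGWwNn=8 CcGGwwNN=4 CcGGwwNn=4 CcGgWWNN=8 CcGgWWNn=8 CcGgWwNN=16 CcGgWwNn=16 CcGgwwNN=8 CcGgwwNn=8 CcggWWNN=4 CcggWWNn=4 CcggWwNN=8 CcggWwNn=8 CcggwwNN=4 CcggwwNn=4 ccGGWWNN=2 ccGGWWNn=2 ccGGWwNN=4 ccGGWwNn=4 ccGGwwNN=2 ccGGwwNn=2 ccGgWWNN=4 ccGgWWNn=4 ccGgWwNN=8 ccGgWwNn=8 ccGgwwNN=4 ccGgwwNn=4 ccggWWNN=2 ccggWWNn=2 ccggWwNN=4 ccggWwNn=4 ccggwwNN=2 ccggwwNn=2
ccggWWNn hits 2/256; gcd=2; 2÷2/256÷2 = 1/128

P(ccggWWNn) = 1/128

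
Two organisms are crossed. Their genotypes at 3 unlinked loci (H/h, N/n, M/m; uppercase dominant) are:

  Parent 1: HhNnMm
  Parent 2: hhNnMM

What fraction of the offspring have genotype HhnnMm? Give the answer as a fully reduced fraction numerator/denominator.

HhNnMm gametes: HNM×1, HNm×1, HnM×1, Hnm×1, hNM×1, hNm×1, hnM×1, hnm×1
hhNnMM gametes: hNM×4, hnM×4
HhNnMm×hhNnMM grid (8·8=64): HhNNMM=4 HhNNMm=4 HhNnMM=8 HhNnMm=8 HhnnMM=4 HhnnMm=4 hhNNMM=4 hhNNMm=4 hhNnMM=8 hhNnMm=8 hhnnMM=4 hhnnMm=4
HhnnMm hits 4/64; gcd=4; 4÷4/64÷4 = 1/16

P(HhnnMm) = 1/16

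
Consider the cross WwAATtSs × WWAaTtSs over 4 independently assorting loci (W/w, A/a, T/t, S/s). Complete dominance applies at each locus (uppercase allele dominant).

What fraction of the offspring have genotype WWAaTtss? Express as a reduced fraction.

P(WWAaTtss) = 1/32

WwAATtSs gametes: WATS×2, WATs×2, WAtS×2, WAts×2, wATS×2, wATs×2, wAtS×2, wAts×2
WWAaTtSs gametes: WATS×2, WATs×2, WAtS×2, WAts×2, WaTS×2, WaTs×2, WatS×2, Wats×2
WwAATtSs×WWAaTtSs grid (16·16=256): WWAATTSS=4 WWAATTSs=8 WWAATTss=4 WWAATtSS=8 WWAATtSs=16 WWAATtss=8 WWAAttSS=4 WWAAttSs=8 WWAAttss=4 WWAaTTSS=4 WWAaTTSs=8 WWAaTTss=4 WWAaTtSS=8 WWAaTtSs=16 WWAaTtss=8 WWAattSS=4 WWAattSs=8 WWAattss=4 WwAATTSS=4 WwAATTSs=8 WwAATTss=4 WwAATtSS=8 WwAATtSs=16 WwAATtss=8 WwAAttSS=4 WwAAttSs=8 WwAAttss=4 WwAaTTSS=4 WwAaTTSs=8 WwAaTTss=4 WwAaTtSS=8 WwAaTtSs=16 WwAaTtss=8 WwAattSS=4 WwAattSs=8 WwAattss=4
WWAaTtss hits 8/256; gcd=8; 8÷8/256÷8 = 1/32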